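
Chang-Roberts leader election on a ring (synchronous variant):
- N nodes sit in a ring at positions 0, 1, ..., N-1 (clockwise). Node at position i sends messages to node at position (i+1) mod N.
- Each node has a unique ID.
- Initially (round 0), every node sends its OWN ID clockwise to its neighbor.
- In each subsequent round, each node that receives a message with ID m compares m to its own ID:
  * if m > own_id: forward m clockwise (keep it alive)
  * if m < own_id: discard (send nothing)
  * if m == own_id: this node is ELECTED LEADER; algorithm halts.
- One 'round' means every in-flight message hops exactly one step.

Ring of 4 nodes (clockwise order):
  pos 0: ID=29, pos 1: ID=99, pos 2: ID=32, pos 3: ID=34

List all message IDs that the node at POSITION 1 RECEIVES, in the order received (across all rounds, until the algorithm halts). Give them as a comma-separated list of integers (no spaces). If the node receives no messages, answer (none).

Answer: 29,34,99

Derivation:
Round 1: pos1(id99) recv 29: drop; pos2(id32) recv 99: fwd; pos3(id34) recv 32: drop; pos0(id29) recv 34: fwd
Round 2: pos3(id34) recv 99: fwd; pos1(id99) recv 34: drop
Round 3: pos0(id29) recv 99: fwd
Round 4: pos1(id99) recv 99: ELECTED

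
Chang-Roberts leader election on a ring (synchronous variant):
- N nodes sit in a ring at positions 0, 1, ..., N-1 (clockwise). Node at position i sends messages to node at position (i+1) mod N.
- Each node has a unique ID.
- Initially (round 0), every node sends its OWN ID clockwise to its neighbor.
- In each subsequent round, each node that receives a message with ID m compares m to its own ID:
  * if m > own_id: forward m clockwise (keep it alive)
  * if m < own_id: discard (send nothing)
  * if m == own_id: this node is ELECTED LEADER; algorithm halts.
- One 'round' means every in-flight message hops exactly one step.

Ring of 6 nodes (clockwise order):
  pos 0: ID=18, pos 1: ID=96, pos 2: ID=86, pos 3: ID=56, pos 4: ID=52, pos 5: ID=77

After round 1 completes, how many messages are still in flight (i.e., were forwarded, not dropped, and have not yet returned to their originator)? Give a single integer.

Answer: 4

Derivation:
Round 1: pos1(id96) recv 18: drop; pos2(id86) recv 96: fwd; pos3(id56) recv 86: fwd; pos4(id52) recv 56: fwd; pos5(id77) recv 52: drop; pos0(id18) recv 77: fwd
After round 1: 4 messages still in flight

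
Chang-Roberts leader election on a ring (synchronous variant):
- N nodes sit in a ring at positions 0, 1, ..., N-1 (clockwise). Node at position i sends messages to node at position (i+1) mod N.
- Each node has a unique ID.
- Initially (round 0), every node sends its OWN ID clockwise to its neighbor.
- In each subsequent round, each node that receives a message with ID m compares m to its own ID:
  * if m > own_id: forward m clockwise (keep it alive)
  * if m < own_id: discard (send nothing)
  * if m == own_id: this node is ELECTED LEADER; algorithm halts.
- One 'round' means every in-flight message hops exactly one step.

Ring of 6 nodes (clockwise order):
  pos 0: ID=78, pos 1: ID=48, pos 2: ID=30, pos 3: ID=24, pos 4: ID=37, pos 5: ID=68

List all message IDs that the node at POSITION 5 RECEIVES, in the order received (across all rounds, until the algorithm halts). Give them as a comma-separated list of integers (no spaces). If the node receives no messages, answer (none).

Answer: 37,48,78

Derivation:
Round 1: pos1(id48) recv 78: fwd; pos2(id30) recv 48: fwd; pos3(id24) recv 30: fwd; pos4(id37) recv 24: drop; pos5(id68) recv 37: drop; pos0(id78) recv 68: drop
Round 2: pos2(id30) recv 78: fwd; pos3(id24) recv 48: fwd; pos4(id37) recv 30: drop
Round 3: pos3(id24) recv 78: fwd; pos4(id37) recv 48: fwd
Round 4: pos4(id37) recv 78: fwd; pos5(id68) recv 48: drop
Round 5: pos5(id68) recv 78: fwd
Round 6: pos0(id78) recv 78: ELECTED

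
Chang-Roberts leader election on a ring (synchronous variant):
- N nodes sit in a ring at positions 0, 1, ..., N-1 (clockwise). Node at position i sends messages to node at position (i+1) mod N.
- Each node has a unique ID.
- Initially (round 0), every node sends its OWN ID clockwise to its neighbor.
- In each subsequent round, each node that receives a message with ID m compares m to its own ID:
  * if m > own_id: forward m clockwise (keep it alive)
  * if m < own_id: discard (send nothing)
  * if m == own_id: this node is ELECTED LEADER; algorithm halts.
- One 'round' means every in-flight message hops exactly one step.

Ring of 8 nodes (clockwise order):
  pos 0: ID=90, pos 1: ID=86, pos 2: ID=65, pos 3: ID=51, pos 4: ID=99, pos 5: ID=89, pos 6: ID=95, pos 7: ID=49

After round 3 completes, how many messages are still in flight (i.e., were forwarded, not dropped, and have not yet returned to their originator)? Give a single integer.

Round 1: pos1(id86) recv 90: fwd; pos2(id65) recv 86: fwd; pos3(id51) recv 65: fwd; pos4(id99) recv 51: drop; pos5(id89) recv 99: fwd; pos6(id95) recv 89: drop; pos7(id49) recv 95: fwd; pos0(id90) recv 49: drop
Round 2: pos2(id65) recv 90: fwd; pos3(id51) recv 86: fwd; pos4(id99) recv 65: drop; pos6(id95) recv 99: fwd; pos0(id90) recv 95: fwd
Round 3: pos3(id51) recv 90: fwd; pos4(id99) recv 86: drop; pos7(id49) recv 99: fwd; pos1(id86) recv 95: fwd
After round 3: 3 messages still in flight

Answer: 3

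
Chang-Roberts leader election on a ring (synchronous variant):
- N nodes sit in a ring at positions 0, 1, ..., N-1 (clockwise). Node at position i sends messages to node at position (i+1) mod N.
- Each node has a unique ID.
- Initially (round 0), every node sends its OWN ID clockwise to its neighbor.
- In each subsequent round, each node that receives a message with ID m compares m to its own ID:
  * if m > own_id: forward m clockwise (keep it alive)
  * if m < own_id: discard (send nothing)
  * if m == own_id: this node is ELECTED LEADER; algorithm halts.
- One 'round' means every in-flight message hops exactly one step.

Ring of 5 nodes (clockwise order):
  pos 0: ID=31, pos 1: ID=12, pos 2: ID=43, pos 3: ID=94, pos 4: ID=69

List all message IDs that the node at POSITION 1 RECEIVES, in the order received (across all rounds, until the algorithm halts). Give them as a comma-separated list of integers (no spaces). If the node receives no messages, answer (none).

Answer: 31,69,94

Derivation:
Round 1: pos1(id12) recv 31: fwd; pos2(id43) recv 12: drop; pos3(id94) recv 43: drop; pos4(id69) recv 94: fwd; pos0(id31) recv 69: fwd
Round 2: pos2(id43) recv 31: drop; pos0(id31) recv 94: fwd; pos1(id12) recv 69: fwd
Round 3: pos1(id12) recv 94: fwd; pos2(id43) recv 69: fwd
Round 4: pos2(id43) recv 94: fwd; pos3(id94) recv 69: drop
Round 5: pos3(id94) recv 94: ELECTED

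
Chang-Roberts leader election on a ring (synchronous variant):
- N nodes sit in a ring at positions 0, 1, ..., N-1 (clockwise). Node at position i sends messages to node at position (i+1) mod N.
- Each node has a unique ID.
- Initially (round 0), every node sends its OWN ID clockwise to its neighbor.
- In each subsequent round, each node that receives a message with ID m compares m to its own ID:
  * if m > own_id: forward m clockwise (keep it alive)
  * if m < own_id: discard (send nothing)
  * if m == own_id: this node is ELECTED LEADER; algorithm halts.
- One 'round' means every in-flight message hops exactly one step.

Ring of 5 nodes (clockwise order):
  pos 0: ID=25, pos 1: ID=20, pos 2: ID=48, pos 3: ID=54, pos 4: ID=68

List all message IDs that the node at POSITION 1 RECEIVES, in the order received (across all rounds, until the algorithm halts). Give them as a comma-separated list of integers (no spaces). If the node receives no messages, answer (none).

Round 1: pos1(id20) recv 25: fwd; pos2(id48) recv 20: drop; pos3(id54) recv 48: drop; pos4(id68) recv 54: drop; pos0(id25) recv 68: fwd
Round 2: pos2(id48) recv 25: drop; pos1(id20) recv 68: fwd
Round 3: pos2(id48) recv 68: fwd
Round 4: pos3(id54) recv 68: fwd
Round 5: pos4(id68) recv 68: ELECTED

Answer: 25,68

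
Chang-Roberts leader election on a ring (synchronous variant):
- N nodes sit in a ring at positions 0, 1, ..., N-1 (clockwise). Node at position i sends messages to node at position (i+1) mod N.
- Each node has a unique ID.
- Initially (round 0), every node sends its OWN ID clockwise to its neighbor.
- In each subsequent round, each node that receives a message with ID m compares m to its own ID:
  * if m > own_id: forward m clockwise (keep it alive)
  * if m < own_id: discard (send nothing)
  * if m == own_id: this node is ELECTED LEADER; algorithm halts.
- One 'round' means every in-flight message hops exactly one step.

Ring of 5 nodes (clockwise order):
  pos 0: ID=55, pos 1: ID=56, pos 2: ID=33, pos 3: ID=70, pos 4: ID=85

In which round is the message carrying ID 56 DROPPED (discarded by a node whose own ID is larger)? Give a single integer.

Answer: 2

Derivation:
Round 1: pos1(id56) recv 55: drop; pos2(id33) recv 56: fwd; pos3(id70) recv 33: drop; pos4(id85) recv 70: drop; pos0(id55) recv 85: fwd
Round 2: pos3(id70) recv 56: drop; pos1(id56) recv 85: fwd
Round 3: pos2(id33) recv 85: fwd
Round 4: pos3(id70) recv 85: fwd
Round 5: pos4(id85) recv 85: ELECTED
Message ID 56 originates at pos 1; dropped at pos 3 in round 2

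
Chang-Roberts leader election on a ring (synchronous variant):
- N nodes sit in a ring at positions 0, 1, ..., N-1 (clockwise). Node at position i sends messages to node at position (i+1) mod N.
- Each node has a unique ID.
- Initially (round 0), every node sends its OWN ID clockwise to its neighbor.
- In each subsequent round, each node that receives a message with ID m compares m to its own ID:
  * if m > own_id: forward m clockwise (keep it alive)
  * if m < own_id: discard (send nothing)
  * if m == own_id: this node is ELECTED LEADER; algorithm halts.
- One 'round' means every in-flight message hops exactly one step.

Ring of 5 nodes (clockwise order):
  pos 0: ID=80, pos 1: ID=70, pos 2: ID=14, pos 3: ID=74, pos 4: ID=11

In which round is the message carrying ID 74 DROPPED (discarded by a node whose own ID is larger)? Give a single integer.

Round 1: pos1(id70) recv 80: fwd; pos2(id14) recv 70: fwd; pos3(id74) recv 14: drop; pos4(id11) recv 74: fwd; pos0(id80) recv 11: drop
Round 2: pos2(id14) recv 80: fwd; pos3(id74) recv 70: drop; pos0(id80) recv 74: drop
Round 3: pos3(id74) recv 80: fwd
Round 4: pos4(id11) recv 80: fwd
Round 5: pos0(id80) recv 80: ELECTED
Message ID 74 originates at pos 3; dropped at pos 0 in round 2

Answer: 2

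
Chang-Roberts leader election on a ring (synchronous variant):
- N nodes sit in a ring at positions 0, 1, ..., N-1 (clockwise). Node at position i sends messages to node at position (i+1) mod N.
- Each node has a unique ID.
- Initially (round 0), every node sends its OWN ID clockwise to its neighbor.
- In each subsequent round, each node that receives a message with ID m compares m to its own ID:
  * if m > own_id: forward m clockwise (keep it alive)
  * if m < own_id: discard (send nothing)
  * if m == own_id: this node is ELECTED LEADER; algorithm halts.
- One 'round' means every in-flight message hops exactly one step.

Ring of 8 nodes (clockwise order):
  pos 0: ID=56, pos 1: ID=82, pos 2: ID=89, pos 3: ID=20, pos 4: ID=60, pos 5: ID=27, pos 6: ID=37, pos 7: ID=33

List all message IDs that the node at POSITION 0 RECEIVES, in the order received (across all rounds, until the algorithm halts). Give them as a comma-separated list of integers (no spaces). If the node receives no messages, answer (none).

Answer: 33,37,60,89

Derivation:
Round 1: pos1(id82) recv 56: drop; pos2(id89) recv 82: drop; pos3(id20) recv 89: fwd; pos4(id60) recv 20: drop; pos5(id27) recv 60: fwd; pos6(id37) recv 27: drop; pos7(id33) recv 37: fwd; pos0(id56) recv 33: drop
Round 2: pos4(id60) recv 89: fwd; pos6(id37) recv 60: fwd; pos0(id56) recv 37: drop
Round 3: pos5(id27) recv 89: fwd; pos7(id33) recv 60: fwd
Round 4: pos6(id37) recv 89: fwd; pos0(id56) recv 60: fwd
Round 5: pos7(id33) recv 89: fwd; pos1(id82) recv 60: drop
Round 6: pos0(id56) recv 89: fwd
Round 7: pos1(id82) recv 89: fwd
Round 8: pos2(id89) recv 89: ELECTED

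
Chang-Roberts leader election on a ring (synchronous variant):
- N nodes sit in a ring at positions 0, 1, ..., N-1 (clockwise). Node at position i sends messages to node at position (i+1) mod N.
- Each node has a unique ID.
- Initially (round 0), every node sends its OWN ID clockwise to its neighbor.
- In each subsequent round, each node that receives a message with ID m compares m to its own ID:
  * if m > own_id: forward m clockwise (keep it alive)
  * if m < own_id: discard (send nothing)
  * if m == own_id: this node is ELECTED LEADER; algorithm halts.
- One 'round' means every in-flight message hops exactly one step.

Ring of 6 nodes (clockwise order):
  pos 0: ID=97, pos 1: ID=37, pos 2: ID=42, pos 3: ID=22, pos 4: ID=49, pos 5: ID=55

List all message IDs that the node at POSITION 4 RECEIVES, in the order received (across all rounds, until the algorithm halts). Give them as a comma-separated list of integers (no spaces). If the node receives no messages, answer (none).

Round 1: pos1(id37) recv 97: fwd; pos2(id42) recv 37: drop; pos3(id22) recv 42: fwd; pos4(id49) recv 22: drop; pos5(id55) recv 49: drop; pos0(id97) recv 55: drop
Round 2: pos2(id42) recv 97: fwd; pos4(id49) recv 42: drop
Round 3: pos3(id22) recv 97: fwd
Round 4: pos4(id49) recv 97: fwd
Round 5: pos5(id55) recv 97: fwd
Round 6: pos0(id97) recv 97: ELECTED

Answer: 22,42,97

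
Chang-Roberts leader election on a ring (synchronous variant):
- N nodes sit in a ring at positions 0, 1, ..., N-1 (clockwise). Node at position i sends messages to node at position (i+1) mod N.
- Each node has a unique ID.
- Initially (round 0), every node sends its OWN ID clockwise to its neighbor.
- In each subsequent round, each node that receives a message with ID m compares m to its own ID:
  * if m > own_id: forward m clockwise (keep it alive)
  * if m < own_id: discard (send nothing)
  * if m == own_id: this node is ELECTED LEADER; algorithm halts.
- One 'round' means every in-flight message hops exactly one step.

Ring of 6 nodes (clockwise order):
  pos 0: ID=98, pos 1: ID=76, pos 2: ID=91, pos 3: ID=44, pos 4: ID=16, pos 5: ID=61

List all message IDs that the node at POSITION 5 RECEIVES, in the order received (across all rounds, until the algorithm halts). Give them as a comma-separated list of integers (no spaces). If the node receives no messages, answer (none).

Answer: 16,44,91,98

Derivation:
Round 1: pos1(id76) recv 98: fwd; pos2(id91) recv 76: drop; pos3(id44) recv 91: fwd; pos4(id16) recv 44: fwd; pos5(id61) recv 16: drop; pos0(id98) recv 61: drop
Round 2: pos2(id91) recv 98: fwd; pos4(id16) recv 91: fwd; pos5(id61) recv 44: drop
Round 3: pos3(id44) recv 98: fwd; pos5(id61) recv 91: fwd
Round 4: pos4(id16) recv 98: fwd; pos0(id98) recv 91: drop
Round 5: pos5(id61) recv 98: fwd
Round 6: pos0(id98) recv 98: ELECTED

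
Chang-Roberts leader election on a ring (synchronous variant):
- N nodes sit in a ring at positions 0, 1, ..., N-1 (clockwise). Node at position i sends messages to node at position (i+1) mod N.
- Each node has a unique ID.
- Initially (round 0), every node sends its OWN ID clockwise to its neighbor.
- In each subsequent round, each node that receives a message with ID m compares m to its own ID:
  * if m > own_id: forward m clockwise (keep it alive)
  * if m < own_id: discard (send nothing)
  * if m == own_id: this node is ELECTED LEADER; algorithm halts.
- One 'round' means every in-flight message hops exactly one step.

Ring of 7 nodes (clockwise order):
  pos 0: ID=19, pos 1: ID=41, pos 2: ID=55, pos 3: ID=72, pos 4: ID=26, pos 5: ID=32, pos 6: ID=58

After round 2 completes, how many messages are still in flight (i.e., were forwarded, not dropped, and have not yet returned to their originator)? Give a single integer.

Answer: 2

Derivation:
Round 1: pos1(id41) recv 19: drop; pos2(id55) recv 41: drop; pos3(id72) recv 55: drop; pos4(id26) recv 72: fwd; pos5(id32) recv 26: drop; pos6(id58) recv 32: drop; pos0(id19) recv 58: fwd
Round 2: pos5(id32) recv 72: fwd; pos1(id41) recv 58: fwd
After round 2: 2 messages still in flight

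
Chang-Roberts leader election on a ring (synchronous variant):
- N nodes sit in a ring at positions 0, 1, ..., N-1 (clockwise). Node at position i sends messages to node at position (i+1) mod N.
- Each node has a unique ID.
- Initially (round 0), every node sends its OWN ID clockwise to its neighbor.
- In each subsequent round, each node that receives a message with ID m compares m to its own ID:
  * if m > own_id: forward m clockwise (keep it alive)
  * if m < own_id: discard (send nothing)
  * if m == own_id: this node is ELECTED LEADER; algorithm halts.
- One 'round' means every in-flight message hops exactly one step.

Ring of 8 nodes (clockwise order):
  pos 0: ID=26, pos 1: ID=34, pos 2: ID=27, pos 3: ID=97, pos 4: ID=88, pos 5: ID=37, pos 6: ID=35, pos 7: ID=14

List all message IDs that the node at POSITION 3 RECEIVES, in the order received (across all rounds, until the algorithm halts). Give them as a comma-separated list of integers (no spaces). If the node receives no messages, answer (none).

Answer: 27,34,35,37,88,97

Derivation:
Round 1: pos1(id34) recv 26: drop; pos2(id27) recv 34: fwd; pos3(id97) recv 27: drop; pos4(id88) recv 97: fwd; pos5(id37) recv 88: fwd; pos6(id35) recv 37: fwd; pos7(id14) recv 35: fwd; pos0(id26) recv 14: drop
Round 2: pos3(id97) recv 34: drop; pos5(id37) recv 97: fwd; pos6(id35) recv 88: fwd; pos7(id14) recv 37: fwd; pos0(id26) recv 35: fwd
Round 3: pos6(id35) recv 97: fwd; pos7(id14) recv 88: fwd; pos0(id26) recv 37: fwd; pos1(id34) recv 35: fwd
Round 4: pos7(id14) recv 97: fwd; pos0(id26) recv 88: fwd; pos1(id34) recv 37: fwd; pos2(id27) recv 35: fwd
Round 5: pos0(id26) recv 97: fwd; pos1(id34) recv 88: fwd; pos2(id27) recv 37: fwd; pos3(id97) recv 35: drop
Round 6: pos1(id34) recv 97: fwd; pos2(id27) recv 88: fwd; pos3(id97) recv 37: drop
Round 7: pos2(id27) recv 97: fwd; pos3(id97) recv 88: drop
Round 8: pos3(id97) recv 97: ELECTED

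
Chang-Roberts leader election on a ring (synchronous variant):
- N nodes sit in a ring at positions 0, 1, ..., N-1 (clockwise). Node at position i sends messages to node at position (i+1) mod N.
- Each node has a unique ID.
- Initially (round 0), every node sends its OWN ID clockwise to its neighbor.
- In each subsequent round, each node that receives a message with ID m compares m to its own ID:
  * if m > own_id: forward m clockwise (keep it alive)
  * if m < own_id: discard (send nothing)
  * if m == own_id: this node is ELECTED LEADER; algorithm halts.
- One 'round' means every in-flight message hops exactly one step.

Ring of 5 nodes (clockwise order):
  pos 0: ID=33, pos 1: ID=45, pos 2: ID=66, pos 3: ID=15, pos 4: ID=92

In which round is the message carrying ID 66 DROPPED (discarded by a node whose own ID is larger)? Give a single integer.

Answer: 2

Derivation:
Round 1: pos1(id45) recv 33: drop; pos2(id66) recv 45: drop; pos3(id15) recv 66: fwd; pos4(id92) recv 15: drop; pos0(id33) recv 92: fwd
Round 2: pos4(id92) recv 66: drop; pos1(id45) recv 92: fwd
Round 3: pos2(id66) recv 92: fwd
Round 4: pos3(id15) recv 92: fwd
Round 5: pos4(id92) recv 92: ELECTED
Message ID 66 originates at pos 2; dropped at pos 4 in round 2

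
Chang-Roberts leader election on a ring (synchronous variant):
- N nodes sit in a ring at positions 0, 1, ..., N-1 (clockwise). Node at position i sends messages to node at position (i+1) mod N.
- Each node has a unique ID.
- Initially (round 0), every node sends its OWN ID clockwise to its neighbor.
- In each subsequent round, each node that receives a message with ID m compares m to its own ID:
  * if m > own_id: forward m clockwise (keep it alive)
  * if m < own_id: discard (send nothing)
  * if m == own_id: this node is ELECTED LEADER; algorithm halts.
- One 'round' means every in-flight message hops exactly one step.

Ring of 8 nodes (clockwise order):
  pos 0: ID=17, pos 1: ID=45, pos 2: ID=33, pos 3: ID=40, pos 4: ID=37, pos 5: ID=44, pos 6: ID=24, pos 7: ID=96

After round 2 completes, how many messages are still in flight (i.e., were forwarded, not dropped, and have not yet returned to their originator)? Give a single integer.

Answer: 2

Derivation:
Round 1: pos1(id45) recv 17: drop; pos2(id33) recv 45: fwd; pos3(id40) recv 33: drop; pos4(id37) recv 40: fwd; pos5(id44) recv 37: drop; pos6(id24) recv 44: fwd; pos7(id96) recv 24: drop; pos0(id17) recv 96: fwd
Round 2: pos3(id40) recv 45: fwd; pos5(id44) recv 40: drop; pos7(id96) recv 44: drop; pos1(id45) recv 96: fwd
After round 2: 2 messages still in flight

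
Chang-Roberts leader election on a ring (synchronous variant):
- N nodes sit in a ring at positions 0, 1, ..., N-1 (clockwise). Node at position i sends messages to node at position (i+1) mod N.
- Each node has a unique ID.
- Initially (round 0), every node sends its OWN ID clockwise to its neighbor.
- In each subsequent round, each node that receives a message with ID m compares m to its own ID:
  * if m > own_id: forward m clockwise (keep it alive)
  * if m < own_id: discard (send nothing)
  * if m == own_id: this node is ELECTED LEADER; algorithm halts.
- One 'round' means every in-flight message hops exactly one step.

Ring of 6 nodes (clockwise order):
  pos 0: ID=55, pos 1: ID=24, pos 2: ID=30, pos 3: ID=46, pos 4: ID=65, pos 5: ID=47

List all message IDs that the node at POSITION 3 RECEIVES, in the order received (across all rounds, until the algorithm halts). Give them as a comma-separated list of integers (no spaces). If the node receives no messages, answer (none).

Answer: 30,55,65

Derivation:
Round 1: pos1(id24) recv 55: fwd; pos2(id30) recv 24: drop; pos3(id46) recv 30: drop; pos4(id65) recv 46: drop; pos5(id47) recv 65: fwd; pos0(id55) recv 47: drop
Round 2: pos2(id30) recv 55: fwd; pos0(id55) recv 65: fwd
Round 3: pos3(id46) recv 55: fwd; pos1(id24) recv 65: fwd
Round 4: pos4(id65) recv 55: drop; pos2(id30) recv 65: fwd
Round 5: pos3(id46) recv 65: fwd
Round 6: pos4(id65) recv 65: ELECTED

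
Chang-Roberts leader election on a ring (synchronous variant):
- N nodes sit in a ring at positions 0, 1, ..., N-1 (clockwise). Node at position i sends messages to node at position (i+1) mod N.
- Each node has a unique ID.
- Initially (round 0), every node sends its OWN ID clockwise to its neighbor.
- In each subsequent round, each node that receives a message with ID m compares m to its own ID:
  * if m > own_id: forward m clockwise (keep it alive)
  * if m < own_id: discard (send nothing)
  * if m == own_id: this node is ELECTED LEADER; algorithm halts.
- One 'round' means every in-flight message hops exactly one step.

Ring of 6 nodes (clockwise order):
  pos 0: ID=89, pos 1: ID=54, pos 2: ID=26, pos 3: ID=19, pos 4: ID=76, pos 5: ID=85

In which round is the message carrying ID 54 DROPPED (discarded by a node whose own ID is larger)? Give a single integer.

Answer: 3

Derivation:
Round 1: pos1(id54) recv 89: fwd; pos2(id26) recv 54: fwd; pos3(id19) recv 26: fwd; pos4(id76) recv 19: drop; pos5(id85) recv 76: drop; pos0(id89) recv 85: drop
Round 2: pos2(id26) recv 89: fwd; pos3(id19) recv 54: fwd; pos4(id76) recv 26: drop
Round 3: pos3(id19) recv 89: fwd; pos4(id76) recv 54: drop
Round 4: pos4(id76) recv 89: fwd
Round 5: pos5(id85) recv 89: fwd
Round 6: pos0(id89) recv 89: ELECTED
Message ID 54 originates at pos 1; dropped at pos 4 in round 3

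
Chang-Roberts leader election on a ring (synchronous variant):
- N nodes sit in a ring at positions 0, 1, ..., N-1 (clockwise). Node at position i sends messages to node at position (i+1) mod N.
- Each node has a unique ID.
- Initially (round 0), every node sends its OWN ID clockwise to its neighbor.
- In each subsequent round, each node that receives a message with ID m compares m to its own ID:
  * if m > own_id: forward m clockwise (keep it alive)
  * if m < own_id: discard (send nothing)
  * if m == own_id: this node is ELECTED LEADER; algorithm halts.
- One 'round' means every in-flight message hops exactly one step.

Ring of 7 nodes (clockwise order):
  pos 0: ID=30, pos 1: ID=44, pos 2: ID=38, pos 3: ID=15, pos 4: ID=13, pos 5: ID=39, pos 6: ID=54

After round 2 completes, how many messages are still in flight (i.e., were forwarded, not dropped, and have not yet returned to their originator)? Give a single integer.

Round 1: pos1(id44) recv 30: drop; pos2(id38) recv 44: fwd; pos3(id15) recv 38: fwd; pos4(id13) recv 15: fwd; pos5(id39) recv 13: drop; pos6(id54) recv 39: drop; pos0(id30) recv 54: fwd
Round 2: pos3(id15) recv 44: fwd; pos4(id13) recv 38: fwd; pos5(id39) recv 15: drop; pos1(id44) recv 54: fwd
After round 2: 3 messages still in flight

Answer: 3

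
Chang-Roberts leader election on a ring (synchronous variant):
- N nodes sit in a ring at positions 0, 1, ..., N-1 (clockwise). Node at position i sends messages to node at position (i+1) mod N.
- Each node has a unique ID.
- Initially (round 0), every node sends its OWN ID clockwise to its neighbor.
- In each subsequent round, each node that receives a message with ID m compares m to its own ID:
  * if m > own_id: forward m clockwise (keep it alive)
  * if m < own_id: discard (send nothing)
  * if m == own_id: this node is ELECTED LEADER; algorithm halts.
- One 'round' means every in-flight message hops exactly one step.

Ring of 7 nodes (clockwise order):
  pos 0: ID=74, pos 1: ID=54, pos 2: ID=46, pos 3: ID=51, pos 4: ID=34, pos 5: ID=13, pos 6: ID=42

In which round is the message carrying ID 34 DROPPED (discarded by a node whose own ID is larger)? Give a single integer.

Answer: 2

Derivation:
Round 1: pos1(id54) recv 74: fwd; pos2(id46) recv 54: fwd; pos3(id51) recv 46: drop; pos4(id34) recv 51: fwd; pos5(id13) recv 34: fwd; pos6(id42) recv 13: drop; pos0(id74) recv 42: drop
Round 2: pos2(id46) recv 74: fwd; pos3(id51) recv 54: fwd; pos5(id13) recv 51: fwd; pos6(id42) recv 34: drop
Round 3: pos3(id51) recv 74: fwd; pos4(id34) recv 54: fwd; pos6(id42) recv 51: fwd
Round 4: pos4(id34) recv 74: fwd; pos5(id13) recv 54: fwd; pos0(id74) recv 51: drop
Round 5: pos5(id13) recv 74: fwd; pos6(id42) recv 54: fwd
Round 6: pos6(id42) recv 74: fwd; pos0(id74) recv 54: drop
Round 7: pos0(id74) recv 74: ELECTED
Message ID 34 originates at pos 4; dropped at pos 6 in round 2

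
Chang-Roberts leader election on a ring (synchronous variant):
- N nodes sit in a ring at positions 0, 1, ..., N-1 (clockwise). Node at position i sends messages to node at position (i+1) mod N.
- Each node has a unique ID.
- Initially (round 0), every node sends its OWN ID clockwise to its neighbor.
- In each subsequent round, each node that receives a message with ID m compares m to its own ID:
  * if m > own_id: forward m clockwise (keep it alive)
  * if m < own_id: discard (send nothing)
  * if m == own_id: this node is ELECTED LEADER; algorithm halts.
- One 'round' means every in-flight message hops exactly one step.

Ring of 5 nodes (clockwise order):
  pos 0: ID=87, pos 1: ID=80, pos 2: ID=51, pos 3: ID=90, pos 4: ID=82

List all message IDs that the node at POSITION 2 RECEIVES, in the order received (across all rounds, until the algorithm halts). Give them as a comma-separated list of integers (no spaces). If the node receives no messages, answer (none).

Round 1: pos1(id80) recv 87: fwd; pos2(id51) recv 80: fwd; pos3(id90) recv 51: drop; pos4(id82) recv 90: fwd; pos0(id87) recv 82: drop
Round 2: pos2(id51) recv 87: fwd; pos3(id90) recv 80: drop; pos0(id87) recv 90: fwd
Round 3: pos3(id90) recv 87: drop; pos1(id80) recv 90: fwd
Round 4: pos2(id51) recv 90: fwd
Round 5: pos3(id90) recv 90: ELECTED

Answer: 80,87,90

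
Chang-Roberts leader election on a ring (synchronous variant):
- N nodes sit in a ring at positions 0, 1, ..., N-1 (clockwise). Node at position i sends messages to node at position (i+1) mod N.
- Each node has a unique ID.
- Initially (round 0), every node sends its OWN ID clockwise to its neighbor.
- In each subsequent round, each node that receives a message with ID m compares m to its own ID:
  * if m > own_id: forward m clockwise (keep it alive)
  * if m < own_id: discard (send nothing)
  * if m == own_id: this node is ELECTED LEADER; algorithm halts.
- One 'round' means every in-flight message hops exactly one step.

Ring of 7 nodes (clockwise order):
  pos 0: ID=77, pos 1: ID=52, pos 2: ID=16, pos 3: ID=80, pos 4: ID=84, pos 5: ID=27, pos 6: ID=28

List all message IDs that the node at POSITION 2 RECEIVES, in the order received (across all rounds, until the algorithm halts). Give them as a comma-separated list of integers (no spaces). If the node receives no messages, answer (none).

Round 1: pos1(id52) recv 77: fwd; pos2(id16) recv 52: fwd; pos3(id80) recv 16: drop; pos4(id84) recv 80: drop; pos5(id27) recv 84: fwd; pos6(id28) recv 27: drop; pos0(id77) recv 28: drop
Round 2: pos2(id16) recv 77: fwd; pos3(id80) recv 52: drop; pos6(id28) recv 84: fwd
Round 3: pos3(id80) recv 77: drop; pos0(id77) recv 84: fwd
Round 4: pos1(id52) recv 84: fwd
Round 5: pos2(id16) recv 84: fwd
Round 6: pos3(id80) recv 84: fwd
Round 7: pos4(id84) recv 84: ELECTED

Answer: 52,77,84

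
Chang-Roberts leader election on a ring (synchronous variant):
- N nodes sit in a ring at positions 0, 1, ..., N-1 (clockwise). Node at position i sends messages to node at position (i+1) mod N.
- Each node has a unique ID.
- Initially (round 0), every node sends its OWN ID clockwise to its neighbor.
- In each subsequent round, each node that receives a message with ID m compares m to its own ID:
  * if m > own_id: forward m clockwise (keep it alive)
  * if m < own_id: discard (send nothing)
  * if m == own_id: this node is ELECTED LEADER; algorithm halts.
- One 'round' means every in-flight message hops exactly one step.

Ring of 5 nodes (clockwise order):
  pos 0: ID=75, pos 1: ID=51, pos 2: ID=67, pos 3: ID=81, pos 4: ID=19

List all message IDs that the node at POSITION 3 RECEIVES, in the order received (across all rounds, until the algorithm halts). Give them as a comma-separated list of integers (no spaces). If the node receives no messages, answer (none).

Round 1: pos1(id51) recv 75: fwd; pos2(id67) recv 51: drop; pos3(id81) recv 67: drop; pos4(id19) recv 81: fwd; pos0(id75) recv 19: drop
Round 2: pos2(id67) recv 75: fwd; pos0(id75) recv 81: fwd
Round 3: pos3(id81) recv 75: drop; pos1(id51) recv 81: fwd
Round 4: pos2(id67) recv 81: fwd
Round 5: pos3(id81) recv 81: ELECTED

Answer: 67,75,81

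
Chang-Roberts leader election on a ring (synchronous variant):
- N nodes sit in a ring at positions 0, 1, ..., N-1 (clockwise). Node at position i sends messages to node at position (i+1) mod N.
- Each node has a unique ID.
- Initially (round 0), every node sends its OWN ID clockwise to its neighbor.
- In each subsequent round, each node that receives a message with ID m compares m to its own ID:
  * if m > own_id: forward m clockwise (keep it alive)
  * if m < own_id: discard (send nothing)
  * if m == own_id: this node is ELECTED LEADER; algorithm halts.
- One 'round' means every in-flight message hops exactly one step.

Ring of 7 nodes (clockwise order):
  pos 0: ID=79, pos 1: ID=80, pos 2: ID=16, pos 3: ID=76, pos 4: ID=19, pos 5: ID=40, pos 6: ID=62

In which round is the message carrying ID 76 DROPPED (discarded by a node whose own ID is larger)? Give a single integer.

Answer: 4

Derivation:
Round 1: pos1(id80) recv 79: drop; pos2(id16) recv 80: fwd; pos3(id76) recv 16: drop; pos4(id19) recv 76: fwd; pos5(id40) recv 19: drop; pos6(id62) recv 40: drop; pos0(id79) recv 62: drop
Round 2: pos3(id76) recv 80: fwd; pos5(id40) recv 76: fwd
Round 3: pos4(id19) recv 80: fwd; pos6(id62) recv 76: fwd
Round 4: pos5(id40) recv 80: fwd; pos0(id79) recv 76: drop
Round 5: pos6(id62) recv 80: fwd
Round 6: pos0(id79) recv 80: fwd
Round 7: pos1(id80) recv 80: ELECTED
Message ID 76 originates at pos 3; dropped at pos 0 in round 4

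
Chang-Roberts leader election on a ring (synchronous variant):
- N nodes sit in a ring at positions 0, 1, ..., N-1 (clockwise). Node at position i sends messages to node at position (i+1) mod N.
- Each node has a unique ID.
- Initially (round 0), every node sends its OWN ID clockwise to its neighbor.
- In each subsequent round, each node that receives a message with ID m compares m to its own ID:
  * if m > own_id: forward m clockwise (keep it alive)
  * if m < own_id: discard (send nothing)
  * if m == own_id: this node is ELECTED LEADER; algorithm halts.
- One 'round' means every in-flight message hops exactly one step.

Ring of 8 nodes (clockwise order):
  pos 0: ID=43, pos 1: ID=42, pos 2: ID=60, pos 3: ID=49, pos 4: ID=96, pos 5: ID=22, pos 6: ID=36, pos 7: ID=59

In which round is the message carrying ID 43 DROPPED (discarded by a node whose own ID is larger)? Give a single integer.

Round 1: pos1(id42) recv 43: fwd; pos2(id60) recv 42: drop; pos3(id49) recv 60: fwd; pos4(id96) recv 49: drop; pos5(id22) recv 96: fwd; pos6(id36) recv 22: drop; pos7(id59) recv 36: drop; pos0(id43) recv 59: fwd
Round 2: pos2(id60) recv 43: drop; pos4(id96) recv 60: drop; pos6(id36) recv 96: fwd; pos1(id42) recv 59: fwd
Round 3: pos7(id59) recv 96: fwd; pos2(id60) recv 59: drop
Round 4: pos0(id43) recv 96: fwd
Round 5: pos1(id42) recv 96: fwd
Round 6: pos2(id60) recv 96: fwd
Round 7: pos3(id49) recv 96: fwd
Round 8: pos4(id96) recv 96: ELECTED
Message ID 43 originates at pos 0; dropped at pos 2 in round 2

Answer: 2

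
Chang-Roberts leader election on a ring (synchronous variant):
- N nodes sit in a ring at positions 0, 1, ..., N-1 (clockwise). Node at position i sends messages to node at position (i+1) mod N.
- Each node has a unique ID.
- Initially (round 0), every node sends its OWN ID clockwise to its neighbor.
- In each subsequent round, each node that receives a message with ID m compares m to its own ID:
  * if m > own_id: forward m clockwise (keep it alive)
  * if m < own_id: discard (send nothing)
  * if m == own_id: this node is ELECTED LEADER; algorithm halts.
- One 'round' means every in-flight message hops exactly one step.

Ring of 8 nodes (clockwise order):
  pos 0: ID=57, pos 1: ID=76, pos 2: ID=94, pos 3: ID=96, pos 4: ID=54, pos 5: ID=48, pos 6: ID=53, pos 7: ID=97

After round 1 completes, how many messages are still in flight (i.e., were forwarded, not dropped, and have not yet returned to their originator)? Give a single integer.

Round 1: pos1(id76) recv 57: drop; pos2(id94) recv 76: drop; pos3(id96) recv 94: drop; pos4(id54) recv 96: fwd; pos5(id48) recv 54: fwd; pos6(id53) recv 48: drop; pos7(id97) recv 53: drop; pos0(id57) recv 97: fwd
After round 1: 3 messages still in flight

Answer: 3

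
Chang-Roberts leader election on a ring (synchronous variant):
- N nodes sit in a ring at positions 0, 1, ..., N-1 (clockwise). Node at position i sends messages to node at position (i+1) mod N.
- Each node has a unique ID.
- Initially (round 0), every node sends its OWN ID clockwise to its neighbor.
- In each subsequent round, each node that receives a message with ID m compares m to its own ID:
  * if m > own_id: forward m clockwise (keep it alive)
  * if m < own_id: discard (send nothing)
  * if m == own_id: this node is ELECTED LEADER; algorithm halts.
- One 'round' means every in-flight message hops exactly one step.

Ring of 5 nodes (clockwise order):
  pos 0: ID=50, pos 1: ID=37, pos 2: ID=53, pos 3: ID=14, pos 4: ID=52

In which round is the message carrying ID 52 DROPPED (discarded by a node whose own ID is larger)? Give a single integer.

Round 1: pos1(id37) recv 50: fwd; pos2(id53) recv 37: drop; pos3(id14) recv 53: fwd; pos4(id52) recv 14: drop; pos0(id50) recv 52: fwd
Round 2: pos2(id53) recv 50: drop; pos4(id52) recv 53: fwd; pos1(id37) recv 52: fwd
Round 3: pos0(id50) recv 53: fwd; pos2(id53) recv 52: drop
Round 4: pos1(id37) recv 53: fwd
Round 5: pos2(id53) recv 53: ELECTED
Message ID 52 originates at pos 4; dropped at pos 2 in round 3

Answer: 3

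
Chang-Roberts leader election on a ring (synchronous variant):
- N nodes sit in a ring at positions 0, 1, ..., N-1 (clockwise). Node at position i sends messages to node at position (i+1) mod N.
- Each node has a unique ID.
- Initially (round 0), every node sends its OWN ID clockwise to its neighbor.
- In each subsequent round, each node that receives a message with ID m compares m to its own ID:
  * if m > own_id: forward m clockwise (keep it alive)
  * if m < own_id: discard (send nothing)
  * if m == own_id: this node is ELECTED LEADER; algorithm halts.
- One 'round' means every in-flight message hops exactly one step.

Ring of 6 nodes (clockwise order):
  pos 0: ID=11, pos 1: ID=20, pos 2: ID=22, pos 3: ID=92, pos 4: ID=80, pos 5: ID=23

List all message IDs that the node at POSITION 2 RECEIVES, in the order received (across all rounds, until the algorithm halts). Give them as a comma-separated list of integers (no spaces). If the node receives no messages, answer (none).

Round 1: pos1(id20) recv 11: drop; pos2(id22) recv 20: drop; pos3(id92) recv 22: drop; pos4(id80) recv 92: fwd; pos5(id23) recv 80: fwd; pos0(id11) recv 23: fwd
Round 2: pos5(id23) recv 92: fwd; pos0(id11) recv 80: fwd; pos1(id20) recv 23: fwd
Round 3: pos0(id11) recv 92: fwd; pos1(id20) recv 80: fwd; pos2(id22) recv 23: fwd
Round 4: pos1(id20) recv 92: fwd; pos2(id22) recv 80: fwd; pos3(id92) recv 23: drop
Round 5: pos2(id22) recv 92: fwd; pos3(id92) recv 80: drop
Round 6: pos3(id92) recv 92: ELECTED

Answer: 20,23,80,92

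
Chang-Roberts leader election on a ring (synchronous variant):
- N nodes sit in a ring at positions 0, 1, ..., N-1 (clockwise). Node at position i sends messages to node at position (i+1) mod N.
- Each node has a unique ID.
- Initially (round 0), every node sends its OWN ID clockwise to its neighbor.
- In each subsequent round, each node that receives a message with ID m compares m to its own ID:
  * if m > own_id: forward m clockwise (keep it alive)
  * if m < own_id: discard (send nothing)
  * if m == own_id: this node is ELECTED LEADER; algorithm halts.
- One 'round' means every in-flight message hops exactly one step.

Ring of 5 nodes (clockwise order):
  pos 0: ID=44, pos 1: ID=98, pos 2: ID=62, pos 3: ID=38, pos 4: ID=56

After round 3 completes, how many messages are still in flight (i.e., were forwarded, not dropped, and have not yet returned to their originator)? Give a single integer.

Round 1: pos1(id98) recv 44: drop; pos2(id62) recv 98: fwd; pos3(id38) recv 62: fwd; pos4(id56) recv 38: drop; pos0(id44) recv 56: fwd
Round 2: pos3(id38) recv 98: fwd; pos4(id56) recv 62: fwd; pos1(id98) recv 56: drop
Round 3: pos4(id56) recv 98: fwd; pos0(id44) recv 62: fwd
After round 3: 2 messages still in flight

Answer: 2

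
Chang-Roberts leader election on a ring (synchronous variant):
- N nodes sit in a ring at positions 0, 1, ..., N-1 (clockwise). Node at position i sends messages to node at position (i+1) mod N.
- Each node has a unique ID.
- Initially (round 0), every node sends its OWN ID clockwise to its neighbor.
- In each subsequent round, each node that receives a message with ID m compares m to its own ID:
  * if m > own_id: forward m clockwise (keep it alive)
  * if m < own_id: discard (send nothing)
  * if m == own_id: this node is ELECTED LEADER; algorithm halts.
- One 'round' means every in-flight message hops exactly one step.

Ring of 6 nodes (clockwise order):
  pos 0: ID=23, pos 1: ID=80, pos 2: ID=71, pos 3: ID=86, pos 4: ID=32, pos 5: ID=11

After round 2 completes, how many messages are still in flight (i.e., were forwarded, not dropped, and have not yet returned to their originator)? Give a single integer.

Answer: 2

Derivation:
Round 1: pos1(id80) recv 23: drop; pos2(id71) recv 80: fwd; pos3(id86) recv 71: drop; pos4(id32) recv 86: fwd; pos5(id11) recv 32: fwd; pos0(id23) recv 11: drop
Round 2: pos3(id86) recv 80: drop; pos5(id11) recv 86: fwd; pos0(id23) recv 32: fwd
After round 2: 2 messages still in flight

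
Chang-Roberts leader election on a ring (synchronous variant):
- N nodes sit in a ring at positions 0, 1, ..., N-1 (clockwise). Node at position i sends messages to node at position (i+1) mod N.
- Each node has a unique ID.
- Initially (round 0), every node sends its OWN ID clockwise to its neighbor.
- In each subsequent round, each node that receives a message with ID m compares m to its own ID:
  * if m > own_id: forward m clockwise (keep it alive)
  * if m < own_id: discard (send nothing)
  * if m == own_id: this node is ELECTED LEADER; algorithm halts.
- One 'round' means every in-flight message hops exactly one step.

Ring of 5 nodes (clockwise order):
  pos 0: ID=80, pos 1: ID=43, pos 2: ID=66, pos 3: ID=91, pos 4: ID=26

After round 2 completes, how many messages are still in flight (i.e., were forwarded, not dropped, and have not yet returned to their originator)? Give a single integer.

Round 1: pos1(id43) recv 80: fwd; pos2(id66) recv 43: drop; pos3(id91) recv 66: drop; pos4(id26) recv 91: fwd; pos0(id80) recv 26: drop
Round 2: pos2(id66) recv 80: fwd; pos0(id80) recv 91: fwd
After round 2: 2 messages still in flight

Answer: 2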